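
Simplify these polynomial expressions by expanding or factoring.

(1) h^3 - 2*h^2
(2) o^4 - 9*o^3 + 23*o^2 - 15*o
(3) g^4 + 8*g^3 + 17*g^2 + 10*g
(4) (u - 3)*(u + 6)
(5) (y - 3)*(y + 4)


(1) = h^2*(h - 2)
(2) = o*(o - 5)*(o - 3)*(o - 1)
(3) = g*(g + 1)*(g + 2)*(g + 5)
(4) = u^2 + 3*u - 18
(5) = y^2 + y - 12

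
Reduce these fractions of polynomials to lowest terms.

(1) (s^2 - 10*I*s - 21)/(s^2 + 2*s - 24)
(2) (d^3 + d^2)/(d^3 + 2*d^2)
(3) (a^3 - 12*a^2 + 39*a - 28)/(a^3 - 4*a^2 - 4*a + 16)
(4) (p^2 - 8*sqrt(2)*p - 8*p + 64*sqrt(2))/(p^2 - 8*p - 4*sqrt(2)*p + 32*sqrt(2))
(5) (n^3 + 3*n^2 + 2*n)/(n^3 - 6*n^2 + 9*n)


(1) = (s^2 - 10*I*s - 21)/(s^2 + 2*s - 24)
(2) = (d + 1)/(d + 2)
(3) = (a^2 - 8*a + 7)/(a^2 - 4)
(4) = (p - 8*sqrt(2))/(p - 4*sqrt(2))
(5) = (n^2 + 3*n + 2)/(n^2 - 6*n + 9)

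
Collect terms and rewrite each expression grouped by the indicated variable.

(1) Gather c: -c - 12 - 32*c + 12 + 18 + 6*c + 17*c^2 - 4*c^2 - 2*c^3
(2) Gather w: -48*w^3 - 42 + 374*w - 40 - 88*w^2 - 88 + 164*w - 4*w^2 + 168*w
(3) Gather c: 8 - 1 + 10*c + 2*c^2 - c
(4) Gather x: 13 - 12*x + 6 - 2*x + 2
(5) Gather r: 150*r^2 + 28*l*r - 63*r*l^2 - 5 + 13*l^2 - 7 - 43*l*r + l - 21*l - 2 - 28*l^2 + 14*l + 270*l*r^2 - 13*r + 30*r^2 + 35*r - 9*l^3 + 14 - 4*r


(1) = -2*c^3 + 13*c^2 - 27*c + 18
(2) = -48*w^3 - 92*w^2 + 706*w - 170
(3) = 2*c^2 + 9*c + 7
(4) = 21 - 14*x
(5) = -9*l^3 - 15*l^2 - 6*l + r^2*(270*l + 180) + r*(-63*l^2 - 15*l + 18)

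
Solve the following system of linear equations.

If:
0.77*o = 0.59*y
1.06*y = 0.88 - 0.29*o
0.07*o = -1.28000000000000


Then:
No Solution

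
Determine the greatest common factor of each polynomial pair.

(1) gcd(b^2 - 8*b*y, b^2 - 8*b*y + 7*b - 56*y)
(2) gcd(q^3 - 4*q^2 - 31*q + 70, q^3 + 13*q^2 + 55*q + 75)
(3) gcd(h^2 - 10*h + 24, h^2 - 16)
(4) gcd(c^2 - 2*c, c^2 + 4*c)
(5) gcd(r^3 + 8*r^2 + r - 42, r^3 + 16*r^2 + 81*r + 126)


(1) = gcd(b*(b - 8*y), (b + 7)*(b - 8*y)) = -b + 8*y
(2) = q + 5
(3) = h - 4
(4) = gcd(c*(c - 2), c*(c + 4)) = c
(5) = gcd((r - 2)*(r + 3)*(r + 7), (r + 3)*(r + 6)*(r + 7)) = r^2 + 10*r + 21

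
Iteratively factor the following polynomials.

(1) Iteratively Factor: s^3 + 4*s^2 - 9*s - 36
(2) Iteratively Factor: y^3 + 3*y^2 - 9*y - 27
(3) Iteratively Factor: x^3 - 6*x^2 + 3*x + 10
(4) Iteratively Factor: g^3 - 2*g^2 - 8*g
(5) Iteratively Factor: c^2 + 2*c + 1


(1) = (s - 3)*(s^2 + 7*s + 12) = (s - 3)*(s + 4)*(s + 3)
(2) = (y + 3)*(y^2 - 9) = (y + 3)^2*(y - 3)
(3) = (x - 2)*(x^2 - 4*x - 5) = (x - 2)*(x + 1)*(x - 5)
(4) = (g - 4)*(g^2 + 2*g) = (g - 4)*(g + 2)*(g)
(5) = (c + 1)*(c + 1)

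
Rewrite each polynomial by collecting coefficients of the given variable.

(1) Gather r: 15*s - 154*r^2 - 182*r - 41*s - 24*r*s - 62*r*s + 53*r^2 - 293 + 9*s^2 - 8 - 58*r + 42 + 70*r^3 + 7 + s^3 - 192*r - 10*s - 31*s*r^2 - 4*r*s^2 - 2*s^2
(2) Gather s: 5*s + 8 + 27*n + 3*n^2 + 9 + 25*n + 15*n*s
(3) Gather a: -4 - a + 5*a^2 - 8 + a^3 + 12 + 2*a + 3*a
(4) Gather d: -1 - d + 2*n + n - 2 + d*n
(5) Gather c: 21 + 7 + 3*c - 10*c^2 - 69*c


(1) = 70*r^3 + r^2*(-31*s - 101) + r*(-4*s^2 - 86*s - 432) + s^3 + 7*s^2 - 36*s - 252
(2) = 3*n^2 + 52*n + s*(15*n + 5) + 17
(3) = a^3 + 5*a^2 + 4*a
(4) = d*(n - 1) + 3*n - 3
(5) = -10*c^2 - 66*c + 28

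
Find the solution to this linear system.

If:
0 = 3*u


Then:
u = 0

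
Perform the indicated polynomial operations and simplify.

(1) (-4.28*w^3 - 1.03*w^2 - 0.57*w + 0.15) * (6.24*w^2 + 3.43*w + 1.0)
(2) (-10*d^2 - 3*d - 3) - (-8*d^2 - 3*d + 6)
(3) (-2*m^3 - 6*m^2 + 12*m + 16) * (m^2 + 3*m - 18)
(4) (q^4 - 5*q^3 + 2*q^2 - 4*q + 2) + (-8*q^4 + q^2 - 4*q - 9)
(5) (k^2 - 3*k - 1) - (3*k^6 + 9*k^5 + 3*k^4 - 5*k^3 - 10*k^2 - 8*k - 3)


(1) = -26.7072*w^5 - 21.1076*w^4 - 11.3697*w^3 - 2.0491*w^2 - 0.0555*w + 0.15
(2) = -2*d^2 - 9
(3) = -2*m^5 - 12*m^4 + 30*m^3 + 160*m^2 - 168*m - 288
(4) = -7*q^4 - 5*q^3 + 3*q^2 - 8*q - 7
(5) = -3*k^6 - 9*k^5 - 3*k^4 + 5*k^3 + 11*k^2 + 5*k + 2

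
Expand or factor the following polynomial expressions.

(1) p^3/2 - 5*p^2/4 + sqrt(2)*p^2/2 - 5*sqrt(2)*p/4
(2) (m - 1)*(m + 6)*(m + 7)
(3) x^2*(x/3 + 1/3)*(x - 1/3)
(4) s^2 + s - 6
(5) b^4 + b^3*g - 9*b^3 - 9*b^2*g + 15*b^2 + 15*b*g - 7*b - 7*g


(1) = p*(p/2 + sqrt(2)/2)*(p - 5/2)
(2) = m^3 + 12*m^2 + 29*m - 42
(3) = x^4/3 + 2*x^3/9 - x^2/9
(4) = (s - 2)*(s + 3)
(5) = (b - 7)*(b - 1)^2*(b + g)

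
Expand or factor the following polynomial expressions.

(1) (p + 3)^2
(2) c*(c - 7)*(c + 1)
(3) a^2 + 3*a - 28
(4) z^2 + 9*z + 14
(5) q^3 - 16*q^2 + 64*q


(1) = p^2 + 6*p + 9
(2) = c^3 - 6*c^2 - 7*c
(3) = (a - 4)*(a + 7)
(4) = (z + 2)*(z + 7)
(5) = q*(q - 8)^2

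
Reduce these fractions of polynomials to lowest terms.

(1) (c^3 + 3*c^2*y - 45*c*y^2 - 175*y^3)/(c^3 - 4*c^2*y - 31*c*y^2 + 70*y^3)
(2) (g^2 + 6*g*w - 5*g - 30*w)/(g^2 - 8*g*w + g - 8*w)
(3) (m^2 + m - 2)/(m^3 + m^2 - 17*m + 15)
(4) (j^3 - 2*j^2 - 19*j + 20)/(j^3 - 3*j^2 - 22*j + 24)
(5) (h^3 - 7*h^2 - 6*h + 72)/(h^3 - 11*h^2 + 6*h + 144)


(1) = (-c - 5*y)/(-c + 2*y)
(2) = (-g^2 - 6*g*w + 5*g + 30*w)/(-g^2 + 8*g*w - g + 8*w)
(3) = (m + 2)/(m^2 + 2*m - 15)
(4) = (j - 5)/(j - 6)
(5) = (h - 4)/(h - 8)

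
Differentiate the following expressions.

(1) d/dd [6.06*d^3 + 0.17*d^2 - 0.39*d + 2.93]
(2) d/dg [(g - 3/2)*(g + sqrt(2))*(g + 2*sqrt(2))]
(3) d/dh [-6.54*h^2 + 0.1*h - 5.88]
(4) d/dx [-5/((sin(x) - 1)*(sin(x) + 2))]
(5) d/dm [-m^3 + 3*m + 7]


(1) = 18.18*d^2 + 0.34*d - 0.39
(2) = 3*g^2 - 3*g + 6*sqrt(2)*g - 9*sqrt(2)/2 + 4
(3) = 0.1 - 13.08*h
(4) = 5*(sin(2*x) + cos(x))/((sin(x) - 1)^2*(sin(x) + 2)^2)
(5) = 3 - 3*m^2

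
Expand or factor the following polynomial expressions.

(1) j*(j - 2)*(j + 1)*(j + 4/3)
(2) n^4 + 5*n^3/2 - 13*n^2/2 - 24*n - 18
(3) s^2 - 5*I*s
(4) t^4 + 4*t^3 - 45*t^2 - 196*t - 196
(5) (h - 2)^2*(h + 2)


(1) = j^4 + j^3/3 - 10*j^2/3 - 8*j/3
(2) = (n - 3)*(n + 3/2)*(n + 2)^2
(3) = s*(s - 5*I)
(4) = (t - 7)*(t + 2)^2*(t + 7)
(5) = h^3 - 2*h^2 - 4*h + 8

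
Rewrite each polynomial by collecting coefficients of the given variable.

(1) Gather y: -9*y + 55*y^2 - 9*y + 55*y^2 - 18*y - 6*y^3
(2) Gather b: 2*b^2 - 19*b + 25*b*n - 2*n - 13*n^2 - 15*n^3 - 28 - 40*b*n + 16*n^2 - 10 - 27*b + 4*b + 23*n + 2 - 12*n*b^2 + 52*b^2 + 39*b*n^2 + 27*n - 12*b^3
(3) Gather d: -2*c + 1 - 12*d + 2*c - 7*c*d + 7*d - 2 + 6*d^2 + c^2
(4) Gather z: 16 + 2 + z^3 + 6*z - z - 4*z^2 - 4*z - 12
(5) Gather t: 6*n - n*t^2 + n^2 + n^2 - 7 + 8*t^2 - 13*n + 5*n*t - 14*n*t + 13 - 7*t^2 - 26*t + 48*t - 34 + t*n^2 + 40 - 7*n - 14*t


(1) = -6*y^3 + 110*y^2 - 36*y
(2) = -12*b^3 + b^2*(54 - 12*n) + b*(39*n^2 - 15*n - 42) - 15*n^3 + 3*n^2 + 48*n - 36
(3) = c^2 + 6*d^2 + d*(-7*c - 5) - 1
(4) = z^3 - 4*z^2 + z + 6
(5) = 2*n^2 - 14*n + t^2*(1 - n) + t*(n^2 - 9*n + 8) + 12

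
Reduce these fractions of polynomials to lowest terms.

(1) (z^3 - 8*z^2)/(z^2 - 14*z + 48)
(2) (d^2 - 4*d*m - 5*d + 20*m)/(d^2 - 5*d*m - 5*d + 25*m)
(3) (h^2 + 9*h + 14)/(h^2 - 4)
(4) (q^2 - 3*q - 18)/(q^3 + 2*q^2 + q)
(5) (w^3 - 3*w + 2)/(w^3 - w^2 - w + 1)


(1) = z^2/(z - 6)
(2) = (d - 4*m)/(d - 5*m)
(3) = (h + 7)/(h - 2)
(4) = (q^2 - 3*q - 18)/(q^3 + 2*q^2 + q)
(5) = (w + 2)/(w + 1)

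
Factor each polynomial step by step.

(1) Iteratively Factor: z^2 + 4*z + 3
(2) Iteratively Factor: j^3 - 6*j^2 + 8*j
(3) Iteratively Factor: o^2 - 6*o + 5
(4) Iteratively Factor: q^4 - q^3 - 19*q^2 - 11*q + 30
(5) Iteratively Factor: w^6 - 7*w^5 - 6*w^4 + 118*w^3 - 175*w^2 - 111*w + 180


(1) = (z + 3)*(z + 1)
(2) = (j - 2)*(j^2 - 4*j) = j*(j - 2)*(j - 4)
(3) = (o - 1)*(o - 5)
(4) = (q + 2)*(q^3 - 3*q^2 - 13*q + 15) = (q - 1)*(q + 2)*(q^2 - 2*q - 15) = (q - 1)*(q + 2)*(q + 3)*(q - 5)
(5) = (w + 4)*(w^5 - 11*w^4 + 38*w^3 - 34*w^2 - 39*w + 45) = (w - 1)*(w + 4)*(w^4 - 10*w^3 + 28*w^2 - 6*w - 45) = (w - 1)*(w + 1)*(w + 4)*(w^3 - 11*w^2 + 39*w - 45) = (w - 3)*(w - 1)*(w + 1)*(w + 4)*(w^2 - 8*w + 15) = (w - 5)*(w - 3)*(w - 1)*(w + 1)*(w + 4)*(w - 3)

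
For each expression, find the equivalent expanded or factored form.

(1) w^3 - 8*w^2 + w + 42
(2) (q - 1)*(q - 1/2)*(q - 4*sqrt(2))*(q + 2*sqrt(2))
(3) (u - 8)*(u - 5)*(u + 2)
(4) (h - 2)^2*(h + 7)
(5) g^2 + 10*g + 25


(1) = (w - 7)*(w - 3)*(w + 2)
(2) = q^4 - 2*sqrt(2)*q^3 - 3*q^3/2 - 31*q^2/2 + 3*sqrt(2)*q^2 - sqrt(2)*q + 24*q - 8
(3) = u^3 - 11*u^2 + 14*u + 80
(4) = h^3 + 3*h^2 - 24*h + 28
(5) = (g + 5)^2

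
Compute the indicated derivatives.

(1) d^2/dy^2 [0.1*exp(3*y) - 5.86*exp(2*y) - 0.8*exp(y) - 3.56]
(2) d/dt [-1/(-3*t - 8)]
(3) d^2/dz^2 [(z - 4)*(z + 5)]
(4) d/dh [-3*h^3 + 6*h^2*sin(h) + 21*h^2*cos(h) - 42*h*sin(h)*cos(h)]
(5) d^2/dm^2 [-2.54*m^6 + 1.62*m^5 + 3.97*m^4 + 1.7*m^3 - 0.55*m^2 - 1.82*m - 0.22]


(1) = (0.9*exp(2*y) - 23.44*exp(y) - 0.8)*exp(y)
(2) = -3/(3*t + 8)^2
(3) = 2
(4) = -21*h^2*sin(h) + 6*h^2*cos(h) - 9*h^2 + 12*h*sin(h) + 42*h*cos(h) - 42*h*cos(2*h) - 21*sin(2*h)
(5) = -76.2*m^4 + 32.4*m^3 + 47.64*m^2 + 10.2*m - 1.1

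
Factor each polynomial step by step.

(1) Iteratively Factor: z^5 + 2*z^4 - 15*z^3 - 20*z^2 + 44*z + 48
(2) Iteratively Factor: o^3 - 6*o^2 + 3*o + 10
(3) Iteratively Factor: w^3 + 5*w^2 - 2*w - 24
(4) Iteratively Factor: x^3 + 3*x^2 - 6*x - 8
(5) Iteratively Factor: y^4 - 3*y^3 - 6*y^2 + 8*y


(1) = (z + 2)*(z^4 - 15*z^2 + 10*z + 24) = (z - 2)*(z + 2)*(z^3 + 2*z^2 - 11*z - 12) = (z - 3)*(z - 2)*(z + 2)*(z^2 + 5*z + 4) = (z - 3)*(z - 2)*(z + 1)*(z + 2)*(z + 4)
(2) = (o + 1)*(o^2 - 7*o + 10) = (o - 2)*(o + 1)*(o - 5)
(3) = (w - 2)*(w^2 + 7*w + 12) = (w - 2)*(w + 3)*(w + 4)
(4) = (x - 2)*(x^2 + 5*x + 4) = (x - 2)*(x + 1)*(x + 4)
(5) = (y - 4)*(y^3 + y^2 - 2*y) = y*(y - 4)*(y^2 + y - 2) = y*(y - 4)*(y - 1)*(y + 2)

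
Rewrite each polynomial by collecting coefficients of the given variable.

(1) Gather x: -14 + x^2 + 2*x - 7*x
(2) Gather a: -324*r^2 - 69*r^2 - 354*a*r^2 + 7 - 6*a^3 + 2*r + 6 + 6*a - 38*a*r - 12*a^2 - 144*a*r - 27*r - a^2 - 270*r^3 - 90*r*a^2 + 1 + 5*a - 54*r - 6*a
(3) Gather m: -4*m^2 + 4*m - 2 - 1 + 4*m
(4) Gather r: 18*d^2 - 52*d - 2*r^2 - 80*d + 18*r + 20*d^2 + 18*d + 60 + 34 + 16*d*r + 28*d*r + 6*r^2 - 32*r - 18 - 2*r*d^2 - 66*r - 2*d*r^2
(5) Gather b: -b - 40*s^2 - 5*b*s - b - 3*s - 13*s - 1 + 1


(1) = x^2 - 5*x - 14
(2) = -6*a^3 + a^2*(-90*r - 13) + a*(-354*r^2 - 182*r + 5) - 270*r^3 - 393*r^2 - 79*r + 14
(3) = -4*m^2 + 8*m - 3
(4) = 38*d^2 - 114*d + r^2*(4 - 2*d) + r*(-2*d^2 + 44*d - 80) + 76
(5) = b*(-5*s - 2) - 40*s^2 - 16*s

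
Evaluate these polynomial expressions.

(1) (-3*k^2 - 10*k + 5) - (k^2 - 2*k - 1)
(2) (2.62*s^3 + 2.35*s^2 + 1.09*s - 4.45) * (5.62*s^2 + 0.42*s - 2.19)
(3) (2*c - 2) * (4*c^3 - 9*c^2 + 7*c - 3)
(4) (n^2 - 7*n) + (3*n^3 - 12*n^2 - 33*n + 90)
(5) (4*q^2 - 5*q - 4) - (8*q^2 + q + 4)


(1) = -4*k^2 - 8*k + 6
(2) = 14.7244*s^5 + 14.3074*s^4 + 1.375*s^3 - 29.6977*s^2 - 4.2561*s + 9.7455
(3) = 8*c^4 - 26*c^3 + 32*c^2 - 20*c + 6
(4) = 3*n^3 - 11*n^2 - 40*n + 90
(5) = -4*q^2 - 6*q - 8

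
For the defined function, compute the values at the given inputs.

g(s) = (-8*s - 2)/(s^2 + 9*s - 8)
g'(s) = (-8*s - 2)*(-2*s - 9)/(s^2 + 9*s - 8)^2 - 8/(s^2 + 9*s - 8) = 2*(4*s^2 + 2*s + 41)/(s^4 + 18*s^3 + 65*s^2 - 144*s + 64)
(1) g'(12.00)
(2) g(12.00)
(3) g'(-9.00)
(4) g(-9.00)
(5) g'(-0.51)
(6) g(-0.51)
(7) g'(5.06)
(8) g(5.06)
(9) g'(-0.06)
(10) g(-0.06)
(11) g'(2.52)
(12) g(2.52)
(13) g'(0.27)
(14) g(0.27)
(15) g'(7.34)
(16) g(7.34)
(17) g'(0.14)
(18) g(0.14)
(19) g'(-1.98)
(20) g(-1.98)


(1) = 0.02
(2) = -0.40
(3) = 10.84
(4) = -8.75
(5) = 0.54
(6) = -0.17
(7) = 0.08
(8) = -0.67
(9) = 1.12
(10) = 0.18
(11) = 0.32
(12) = -1.05
(13) = 2.77
(14) = 0.76
(15) = 0.04
(16) = -0.54
(17) = 1.83
(18) = 0.46
(19) = 0.22
(20) = -0.63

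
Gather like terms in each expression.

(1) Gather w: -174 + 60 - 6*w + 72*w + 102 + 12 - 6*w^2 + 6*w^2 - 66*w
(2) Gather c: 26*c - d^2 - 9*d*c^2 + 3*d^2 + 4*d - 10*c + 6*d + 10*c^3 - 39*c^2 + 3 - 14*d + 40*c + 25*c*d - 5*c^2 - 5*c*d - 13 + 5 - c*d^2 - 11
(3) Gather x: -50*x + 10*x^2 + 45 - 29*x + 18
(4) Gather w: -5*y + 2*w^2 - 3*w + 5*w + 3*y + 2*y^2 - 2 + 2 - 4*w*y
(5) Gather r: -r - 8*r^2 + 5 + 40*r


(1) = 0
(2) = 10*c^3 + c^2*(-9*d - 44) + c*(-d^2 + 20*d + 56) + 2*d^2 - 4*d - 16
(3) = 10*x^2 - 79*x + 63
(4) = 2*w^2 + w*(2 - 4*y) + 2*y^2 - 2*y
(5) = -8*r^2 + 39*r + 5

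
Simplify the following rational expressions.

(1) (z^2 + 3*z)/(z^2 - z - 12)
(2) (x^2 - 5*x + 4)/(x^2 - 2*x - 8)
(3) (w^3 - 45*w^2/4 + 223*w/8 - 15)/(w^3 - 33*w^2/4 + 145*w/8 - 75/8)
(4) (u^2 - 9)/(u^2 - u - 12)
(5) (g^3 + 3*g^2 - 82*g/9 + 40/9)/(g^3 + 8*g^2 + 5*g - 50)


(1) = z/(z - 4)
(2) = (x - 1)/(x + 2)
(3) = (w - 8)/(w - 5)
(4) = (u - 3)/(u - 4)
(5) = (9*g^2 - 18*g + 8)/(9*g^2 + 27*g - 90)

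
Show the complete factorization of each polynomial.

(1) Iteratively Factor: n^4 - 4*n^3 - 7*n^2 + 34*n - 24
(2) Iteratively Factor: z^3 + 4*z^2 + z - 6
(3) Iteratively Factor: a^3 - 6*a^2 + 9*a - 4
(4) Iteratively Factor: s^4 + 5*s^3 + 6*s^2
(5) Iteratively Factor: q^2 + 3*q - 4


(1) = (n + 3)*(n^3 - 7*n^2 + 14*n - 8) = (n - 4)*(n + 3)*(n^2 - 3*n + 2) = (n - 4)*(n - 1)*(n + 3)*(n - 2)
(2) = (z + 3)*(z^2 + z - 2) = (z + 2)*(z + 3)*(z - 1)
(3) = (a - 4)*(a^2 - 2*a + 1) = (a - 4)*(a - 1)*(a - 1)
(4) = (s + 3)*(s^3 + 2*s^2) = s*(s + 3)*(s^2 + 2*s) = s^2*(s + 3)*(s + 2)
(5) = (q + 4)*(q - 1)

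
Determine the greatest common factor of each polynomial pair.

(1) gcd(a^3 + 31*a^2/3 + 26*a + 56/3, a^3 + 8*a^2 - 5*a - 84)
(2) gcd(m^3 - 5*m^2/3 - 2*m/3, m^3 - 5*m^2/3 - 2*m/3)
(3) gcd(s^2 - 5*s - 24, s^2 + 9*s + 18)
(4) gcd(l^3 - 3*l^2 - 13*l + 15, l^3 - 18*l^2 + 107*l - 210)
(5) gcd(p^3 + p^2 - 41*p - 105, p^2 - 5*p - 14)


(1) = gcd((a + 4/3)*(a + 2)*(a + 7), (a - 3)*(a + 4)*(a + 7)) = a + 7
(2) = m^3 - 5*m^2/3 - 2*m/3
(3) = gcd((s - 8)*(s + 3), (s + 3)*(s + 6)) = s + 3
(4) = l - 5
(5) = gcd((p - 7)*(p + 3)*(p + 5), (p - 7)*(p + 2)) = p - 7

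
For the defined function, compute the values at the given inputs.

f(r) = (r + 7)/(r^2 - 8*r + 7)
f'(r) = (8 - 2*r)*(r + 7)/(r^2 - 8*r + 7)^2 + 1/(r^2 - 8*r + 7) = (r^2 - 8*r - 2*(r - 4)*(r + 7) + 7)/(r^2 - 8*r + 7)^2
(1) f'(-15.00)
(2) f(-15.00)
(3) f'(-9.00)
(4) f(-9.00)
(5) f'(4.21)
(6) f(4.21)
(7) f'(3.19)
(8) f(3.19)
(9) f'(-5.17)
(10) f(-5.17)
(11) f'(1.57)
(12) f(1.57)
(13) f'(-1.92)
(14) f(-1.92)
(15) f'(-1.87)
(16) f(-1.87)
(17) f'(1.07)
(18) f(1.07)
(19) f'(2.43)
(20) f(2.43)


(1) = 0.00
(2) = -0.02
(3) = 0.00
(4) = -0.01
(5) = -0.17
(6) = -1.25
(7) = 0.12
(8) = -1.22
(9) = 0.02
(10) = 0.02
(11) = 4.02
(12) = -2.77
(13) = 0.13
(14) = 0.20
(15) = 0.13
(16) = 0.20
(17) = 272.04
(18) = -19.44
(19) = 0.54
(20) = -1.44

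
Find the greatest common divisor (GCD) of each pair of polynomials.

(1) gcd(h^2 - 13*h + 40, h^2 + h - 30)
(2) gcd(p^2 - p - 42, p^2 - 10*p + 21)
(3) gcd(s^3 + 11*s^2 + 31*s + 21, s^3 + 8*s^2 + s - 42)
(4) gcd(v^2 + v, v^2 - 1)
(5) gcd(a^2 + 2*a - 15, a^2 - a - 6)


(1) = h - 5
(2) = p - 7
(3) = gcd((s + 1)*(s + 3)*(s + 7), (s - 2)*(s + 3)*(s + 7)) = s^2 + 10*s + 21
(4) = gcd(v*(v + 1), (v - 1)*(v + 1)) = v + 1
(5) = gcd((a - 3)*(a + 5), (a - 3)*(a + 2)) = a - 3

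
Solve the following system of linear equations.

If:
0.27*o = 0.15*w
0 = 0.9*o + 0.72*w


Then:
o = 0.00
w = 0.00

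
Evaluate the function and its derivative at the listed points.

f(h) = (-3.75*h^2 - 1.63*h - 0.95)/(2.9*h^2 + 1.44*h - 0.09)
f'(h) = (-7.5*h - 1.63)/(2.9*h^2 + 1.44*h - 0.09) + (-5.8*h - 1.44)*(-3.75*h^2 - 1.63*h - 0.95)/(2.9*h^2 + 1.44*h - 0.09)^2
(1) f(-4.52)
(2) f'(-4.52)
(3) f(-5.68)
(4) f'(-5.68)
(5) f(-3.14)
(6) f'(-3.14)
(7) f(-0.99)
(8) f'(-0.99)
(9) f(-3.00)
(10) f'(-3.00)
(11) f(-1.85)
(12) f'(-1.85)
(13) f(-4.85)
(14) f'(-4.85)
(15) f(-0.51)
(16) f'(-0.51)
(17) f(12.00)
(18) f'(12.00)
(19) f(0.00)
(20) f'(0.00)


(1) = -1.33
(2) = -0.01
(3) = -1.32
(4) = -0.01
(5) = -1.37
(6) = -0.04
(7) = -2.27
(8) = -2.99
(9) = -1.37
(10) = -0.05
(11) = -1.50
(12) = -0.24
(13) = -1.33
(14) = -0.01
(15) = 15.61
(16) = -369.19
(17) = -1.29
(18) = -0.00
(19) = 10.56
(20) = 187.00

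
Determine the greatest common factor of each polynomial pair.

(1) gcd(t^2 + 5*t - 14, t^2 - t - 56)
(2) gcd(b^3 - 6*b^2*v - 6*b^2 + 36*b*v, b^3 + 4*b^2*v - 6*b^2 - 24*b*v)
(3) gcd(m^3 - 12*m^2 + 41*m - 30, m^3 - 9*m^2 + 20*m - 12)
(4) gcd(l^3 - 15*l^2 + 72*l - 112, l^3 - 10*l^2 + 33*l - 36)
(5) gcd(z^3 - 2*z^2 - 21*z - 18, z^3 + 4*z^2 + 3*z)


(1) = t + 7
(2) = b^2 - 6*b
(3) = gcd((m - 6)*(m - 5)*(m - 1), (m - 6)*(m - 2)*(m - 1)) = m^2 - 7*m + 6
(4) = l - 4
(5) = gcd((z - 6)*(z + 1)*(z + 3), z*(z + 1)*(z + 3)) = z^2 + 4*z + 3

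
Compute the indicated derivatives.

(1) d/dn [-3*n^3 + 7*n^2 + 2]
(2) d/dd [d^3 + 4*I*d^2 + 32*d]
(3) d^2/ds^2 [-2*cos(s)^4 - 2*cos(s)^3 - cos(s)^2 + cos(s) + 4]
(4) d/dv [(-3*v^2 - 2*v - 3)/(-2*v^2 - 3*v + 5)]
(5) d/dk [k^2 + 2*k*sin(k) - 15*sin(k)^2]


(1) = n*(14 - 9*n)
(2) = 3*d^2 + 8*I*d + 32
(3) = cos(s)/2 + 8*cos(2*s)^2 + 6*cos(2*s) + 9*cos(3*s)/2 - 4
(4) = (5*v^2 - 42*v - 19)/(4*v^4 + 12*v^3 - 11*v^2 - 30*v + 25)
(5) = 2*k*cos(k) + 2*k + 2*sin(k) - 15*sin(2*k)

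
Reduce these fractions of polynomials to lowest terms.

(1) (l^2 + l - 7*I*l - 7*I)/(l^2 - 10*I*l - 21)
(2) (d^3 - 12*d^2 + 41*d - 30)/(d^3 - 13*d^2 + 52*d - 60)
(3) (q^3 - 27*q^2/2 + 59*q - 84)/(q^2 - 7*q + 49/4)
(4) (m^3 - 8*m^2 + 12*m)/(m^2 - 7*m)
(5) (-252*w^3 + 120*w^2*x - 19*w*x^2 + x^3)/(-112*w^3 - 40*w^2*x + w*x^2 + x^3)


(1) = (l + 1)/(l - 3*I)
(2) = (d - 1)/(d - 2)
(3) = (2*q^2 - 20*q + 48)/(2*q - 7)
(4) = (m^2 - 8*m + 12)/(m - 7)
(5) = (36*w^2 - 12*w*x + x^2)/(16*w^2 + 8*w*x + x^2)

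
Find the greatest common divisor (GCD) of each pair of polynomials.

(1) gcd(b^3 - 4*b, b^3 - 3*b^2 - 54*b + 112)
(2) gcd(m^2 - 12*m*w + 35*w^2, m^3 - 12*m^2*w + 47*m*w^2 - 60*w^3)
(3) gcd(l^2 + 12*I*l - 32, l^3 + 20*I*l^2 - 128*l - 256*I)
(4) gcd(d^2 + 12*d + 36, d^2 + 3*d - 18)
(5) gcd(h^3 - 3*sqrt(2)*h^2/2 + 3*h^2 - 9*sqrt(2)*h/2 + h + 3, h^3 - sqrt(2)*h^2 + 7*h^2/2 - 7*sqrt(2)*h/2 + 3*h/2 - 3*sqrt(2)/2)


(1) = b - 2
(2) = -m + 5*w
(3) = gcd((l + 4*I)*(l + 8*I), (l + 4*I)*(l + 8*I)^2) = l^2 + 12*I*l - 32
(4) = gcd((d + 6)^2, (d - 3)*(d + 6)) = d + 6
(5) = h^2 + h*(3 - sqrt(2)) - 3*sqrt(2)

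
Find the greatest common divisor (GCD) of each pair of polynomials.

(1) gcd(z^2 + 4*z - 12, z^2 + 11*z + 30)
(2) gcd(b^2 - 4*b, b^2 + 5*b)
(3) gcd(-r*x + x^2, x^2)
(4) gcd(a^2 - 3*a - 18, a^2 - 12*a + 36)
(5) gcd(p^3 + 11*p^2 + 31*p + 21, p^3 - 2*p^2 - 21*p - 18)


(1) = gcd((z - 2)*(z + 6), (z + 5)*(z + 6)) = z + 6
(2) = gcd(b*(b - 4), b*(b + 5)) = b
(3) = gcd(x*(-r + x), x^2) = x
(4) = a - 6
(5) = p^2 + 4*p + 3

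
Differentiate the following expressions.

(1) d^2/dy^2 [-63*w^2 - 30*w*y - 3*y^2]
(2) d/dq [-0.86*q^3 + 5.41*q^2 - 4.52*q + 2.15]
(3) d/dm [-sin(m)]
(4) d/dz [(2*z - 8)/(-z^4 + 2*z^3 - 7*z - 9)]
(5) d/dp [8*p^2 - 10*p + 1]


(1) = -6
(2) = -2.58*q^2 + 10.82*q - 4.52
(3) = -cos(m)
(4) = 2*(-z^4 + 2*z^3 - 7*z + (z - 4)*(4*z^3 - 6*z^2 + 7) - 9)/(z^4 - 2*z^3 + 7*z + 9)^2
(5) = 16*p - 10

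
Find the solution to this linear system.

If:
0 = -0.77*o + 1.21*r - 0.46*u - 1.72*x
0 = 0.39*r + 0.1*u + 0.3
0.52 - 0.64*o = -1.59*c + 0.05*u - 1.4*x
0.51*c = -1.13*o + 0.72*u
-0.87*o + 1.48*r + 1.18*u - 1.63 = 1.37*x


Then:
c = 1.15
o = 0.45
r = -1.16
u = 1.51
x = -1.42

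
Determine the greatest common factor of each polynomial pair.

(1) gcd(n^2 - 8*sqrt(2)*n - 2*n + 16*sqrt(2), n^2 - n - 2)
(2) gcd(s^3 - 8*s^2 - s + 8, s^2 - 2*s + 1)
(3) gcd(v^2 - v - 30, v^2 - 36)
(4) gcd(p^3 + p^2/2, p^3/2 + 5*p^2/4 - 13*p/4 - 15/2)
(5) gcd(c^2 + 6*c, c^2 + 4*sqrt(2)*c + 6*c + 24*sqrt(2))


(1) = n - 2
(2) = s - 1
(3) = gcd((v - 6)*(v + 5), (v - 6)*(v + 6)) = v - 6
(4) = gcd(p^2*(p + 1/2), (p/2 + 1)*(p - 5/2)*(p + 3)) = 1
(5) = gcd(c*(c + 6), (c + 6)*(c + 4*sqrt(2))) = c + 6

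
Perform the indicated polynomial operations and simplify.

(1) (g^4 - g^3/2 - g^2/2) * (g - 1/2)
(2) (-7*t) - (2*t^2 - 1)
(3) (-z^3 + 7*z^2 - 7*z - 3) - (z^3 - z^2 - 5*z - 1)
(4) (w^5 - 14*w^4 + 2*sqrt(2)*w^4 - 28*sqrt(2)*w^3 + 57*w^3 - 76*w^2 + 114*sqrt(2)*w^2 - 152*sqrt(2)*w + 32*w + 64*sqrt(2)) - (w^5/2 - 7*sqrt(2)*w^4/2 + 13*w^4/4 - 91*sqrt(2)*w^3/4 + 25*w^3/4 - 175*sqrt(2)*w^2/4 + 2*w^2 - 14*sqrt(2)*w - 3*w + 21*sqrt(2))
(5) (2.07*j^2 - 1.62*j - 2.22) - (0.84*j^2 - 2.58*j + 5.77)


(1) = g^5 - g^4 - g^3/4 + g^2/4
(2) = -2*t^2 - 7*t + 1
(3) = -2*z^3 + 8*z^2 - 2*z - 2
(4) = w^5/2 - 69*w^4/4 + 11*sqrt(2)*w^4/2 - 21*sqrt(2)*w^3/4 + 203*w^3/4 - 78*w^2 + 631*sqrt(2)*w^2/4 - 138*sqrt(2)*w + 35*w + 43*sqrt(2)
(5) = 1.23*j^2 + 0.96*j - 7.99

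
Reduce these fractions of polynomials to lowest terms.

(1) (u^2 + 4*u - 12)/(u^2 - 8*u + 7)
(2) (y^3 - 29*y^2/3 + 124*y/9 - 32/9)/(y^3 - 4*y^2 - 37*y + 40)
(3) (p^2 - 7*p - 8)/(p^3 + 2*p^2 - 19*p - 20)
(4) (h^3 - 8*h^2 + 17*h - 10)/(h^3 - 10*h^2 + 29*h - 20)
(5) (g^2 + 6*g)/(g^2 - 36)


(1) = (u^2 + 4*u - 12)/(u^2 - 8*u + 7)
(2) = (9*y^2 - 15*y + 4)/(9*y^2 + 36*y - 45)
(3) = (p - 8)/(p^2 + p - 20)
(4) = (h - 2)/(h - 4)
(5) = g/(g - 6)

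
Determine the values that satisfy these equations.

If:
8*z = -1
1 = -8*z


Then:
z = -1/8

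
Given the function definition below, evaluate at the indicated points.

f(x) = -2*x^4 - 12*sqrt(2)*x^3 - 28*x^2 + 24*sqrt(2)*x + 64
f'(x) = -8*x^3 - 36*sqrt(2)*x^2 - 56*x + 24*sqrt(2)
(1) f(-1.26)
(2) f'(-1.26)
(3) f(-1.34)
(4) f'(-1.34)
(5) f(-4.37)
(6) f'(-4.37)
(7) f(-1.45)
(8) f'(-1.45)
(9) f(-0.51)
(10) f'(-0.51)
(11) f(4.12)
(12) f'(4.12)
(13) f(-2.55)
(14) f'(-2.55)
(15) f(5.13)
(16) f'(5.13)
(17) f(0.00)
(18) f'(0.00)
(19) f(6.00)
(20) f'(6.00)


(1) = 5.69
(2) = 39.68
(3) = 2.63
(4) = 36.81
(5) = 67.83
(6) = -25.97
(7) = -1.19
(8) = 32.49
(9) = 41.52
(10) = 50.32
(11) = -2034.53
(12) = -1620.45
(13) = -7.79
(14) = -21.66
(15) = -4175.04
(16) = -2673.22
(17) = 64.00
(18) = 33.94
(19) = -6997.99
(20) = -3862.88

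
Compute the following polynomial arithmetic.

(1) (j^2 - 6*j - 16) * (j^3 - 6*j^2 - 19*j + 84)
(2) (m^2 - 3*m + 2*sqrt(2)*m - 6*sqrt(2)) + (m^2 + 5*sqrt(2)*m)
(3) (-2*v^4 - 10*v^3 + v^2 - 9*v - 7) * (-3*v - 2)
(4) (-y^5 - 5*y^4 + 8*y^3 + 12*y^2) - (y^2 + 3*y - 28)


(1) = j^5 - 12*j^4 + j^3 + 294*j^2 - 200*j - 1344
(2) = 2*m^2 - 3*m + 7*sqrt(2)*m - 6*sqrt(2)
(3) = 6*v^5 + 34*v^4 + 17*v^3 + 25*v^2 + 39*v + 14
(4) = -y^5 - 5*y^4 + 8*y^3 + 11*y^2 - 3*y + 28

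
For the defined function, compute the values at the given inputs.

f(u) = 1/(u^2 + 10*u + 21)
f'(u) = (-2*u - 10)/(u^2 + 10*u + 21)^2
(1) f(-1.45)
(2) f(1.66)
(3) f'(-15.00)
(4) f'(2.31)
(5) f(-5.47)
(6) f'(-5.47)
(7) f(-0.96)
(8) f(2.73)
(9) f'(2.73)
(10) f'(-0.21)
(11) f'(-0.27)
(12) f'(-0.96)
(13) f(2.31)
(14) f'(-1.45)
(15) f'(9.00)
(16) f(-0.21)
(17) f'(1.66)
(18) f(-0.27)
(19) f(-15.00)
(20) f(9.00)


(1) = 0.12
(2) = 0.02
(3) = 0.00
(4) = -0.01
(5) = -0.26
(6) = 0.07
(7) = 0.08
(8) = 0.02
(9) = -0.00
(10) = -0.03
(11) = -0.03
(12) = -0.05
(13) = 0.02
(14) = -0.10
(15) = -0.00
(16) = 0.05
(17) = -0.01
(18) = 0.05
(19) = 0.01
(20) = 0.01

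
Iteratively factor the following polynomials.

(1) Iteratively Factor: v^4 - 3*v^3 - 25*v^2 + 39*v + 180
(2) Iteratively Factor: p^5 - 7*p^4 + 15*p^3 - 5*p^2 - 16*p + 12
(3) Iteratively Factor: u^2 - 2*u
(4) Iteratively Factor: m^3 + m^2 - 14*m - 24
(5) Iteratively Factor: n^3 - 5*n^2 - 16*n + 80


(1) = (v + 3)*(v^3 - 6*v^2 - 7*v + 60) = (v - 5)*(v + 3)*(v^2 - v - 12) = (v - 5)*(v + 3)^2*(v - 4)
(2) = (p - 2)*(p^4 - 5*p^3 + 5*p^2 + 5*p - 6) = (p - 2)^2*(p^3 - 3*p^2 - p + 3) = (p - 3)*(p - 2)^2*(p^2 - 1) = (p - 3)*(p - 2)^2*(p + 1)*(p - 1)
(3) = (u)*(u - 2)
(4) = (m + 3)*(m^2 - 2*m - 8) = (m + 2)*(m + 3)*(m - 4)
(5) = (n - 5)*(n^2 - 16) = (n - 5)*(n - 4)*(n + 4)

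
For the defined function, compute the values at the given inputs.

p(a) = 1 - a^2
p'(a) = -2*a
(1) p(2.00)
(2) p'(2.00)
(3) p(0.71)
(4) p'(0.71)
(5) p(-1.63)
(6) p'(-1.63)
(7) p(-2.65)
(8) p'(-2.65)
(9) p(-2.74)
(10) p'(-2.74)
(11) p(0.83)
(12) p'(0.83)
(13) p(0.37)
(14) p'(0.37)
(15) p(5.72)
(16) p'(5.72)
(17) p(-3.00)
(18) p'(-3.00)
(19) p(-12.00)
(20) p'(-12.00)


(1) = -3.00
(2) = -4.00
(3) = 0.50
(4) = -1.42
(5) = -1.66
(6) = 3.26
(7) = -6.02
(8) = 5.30
(9) = -6.51
(10) = 5.48
(11) = 0.31
(12) = -1.66
(13) = 0.86
(14) = -0.74
(15) = -31.72
(16) = -11.44
(17) = -8.00
(18) = 6.00
(19) = -143.00
(20) = 24.00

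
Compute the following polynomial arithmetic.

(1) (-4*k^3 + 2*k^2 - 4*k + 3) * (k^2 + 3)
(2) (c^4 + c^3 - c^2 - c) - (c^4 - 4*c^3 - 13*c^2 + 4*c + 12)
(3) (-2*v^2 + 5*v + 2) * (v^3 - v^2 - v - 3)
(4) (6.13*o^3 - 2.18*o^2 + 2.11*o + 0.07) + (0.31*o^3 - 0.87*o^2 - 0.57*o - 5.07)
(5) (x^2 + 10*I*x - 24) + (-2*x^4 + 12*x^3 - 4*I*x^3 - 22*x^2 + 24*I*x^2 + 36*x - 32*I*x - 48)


(1) = -4*k^5 + 2*k^4 - 16*k^3 + 9*k^2 - 12*k + 9
(2) = 5*c^3 + 12*c^2 - 5*c - 12
(3) = -2*v^5 + 7*v^4 - v^3 - v^2 - 17*v - 6
(4) = 6.44*o^3 - 3.05*o^2 + 1.54*o - 5.0
(5) = -2*x^4 + 12*x^3 - 4*I*x^3 - 21*x^2 + 24*I*x^2 + 36*x - 22*I*x - 72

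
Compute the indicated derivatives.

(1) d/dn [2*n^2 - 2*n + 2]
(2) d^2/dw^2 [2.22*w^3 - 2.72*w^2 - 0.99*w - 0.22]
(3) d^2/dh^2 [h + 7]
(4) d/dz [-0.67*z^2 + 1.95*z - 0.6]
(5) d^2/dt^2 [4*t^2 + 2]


(1) = 4*n - 2
(2) = 13.32*w - 5.44
(3) = 0
(4) = 1.95 - 1.34*z
(5) = 8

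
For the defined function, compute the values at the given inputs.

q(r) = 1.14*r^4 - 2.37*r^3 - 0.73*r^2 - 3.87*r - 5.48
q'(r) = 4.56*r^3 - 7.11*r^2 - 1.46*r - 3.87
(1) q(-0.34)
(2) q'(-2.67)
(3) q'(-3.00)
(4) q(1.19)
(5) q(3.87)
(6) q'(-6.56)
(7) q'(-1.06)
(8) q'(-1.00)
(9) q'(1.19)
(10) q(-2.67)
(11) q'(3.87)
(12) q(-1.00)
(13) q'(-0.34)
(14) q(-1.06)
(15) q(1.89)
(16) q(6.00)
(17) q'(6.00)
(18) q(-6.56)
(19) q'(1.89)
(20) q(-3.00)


(1) = -4.14
(2) = -137.45
(3) = -186.60
(4) = -12.83
(5) = 86.95
(6) = -1587.55
(7) = -15.74
(8) = -14.08
(9) = -7.99
(10) = 102.70
(11) = 148.29
(12) = 1.17
(13) = -4.37
(14) = 2.06
(15) = -16.86
(16) = 910.54
(17) = 716.37
(18) = 2768.70
(19) = -1.24
(20) = 155.89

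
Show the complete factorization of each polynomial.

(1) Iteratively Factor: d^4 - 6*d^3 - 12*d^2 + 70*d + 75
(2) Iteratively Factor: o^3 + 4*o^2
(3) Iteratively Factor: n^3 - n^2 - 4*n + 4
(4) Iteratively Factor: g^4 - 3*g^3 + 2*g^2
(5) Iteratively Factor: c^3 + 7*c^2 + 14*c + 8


(1) = (d - 5)*(d^3 - d^2 - 17*d - 15) = (d - 5)^2*(d^2 + 4*d + 3) = (d - 5)^2*(d + 3)*(d + 1)
(2) = (o + 4)*(o^2) = o*(o + 4)*(o)
(3) = (n - 1)*(n^2 - 4) = (n - 1)*(n + 2)*(n - 2)
(4) = (g)*(g^3 - 3*g^2 + 2*g) = g*(g - 1)*(g^2 - 2*g) = g*(g - 2)*(g - 1)*(g)
(5) = (c + 4)*(c^2 + 3*c + 2) = (c + 2)*(c + 4)*(c + 1)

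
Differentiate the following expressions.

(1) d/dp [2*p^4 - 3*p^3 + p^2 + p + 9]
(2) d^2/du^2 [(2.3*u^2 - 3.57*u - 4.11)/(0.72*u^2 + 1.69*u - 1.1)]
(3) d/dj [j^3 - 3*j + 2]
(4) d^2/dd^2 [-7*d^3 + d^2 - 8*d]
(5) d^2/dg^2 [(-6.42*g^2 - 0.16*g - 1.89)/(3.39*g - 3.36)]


(1) = 8*p^3 - 9*p^2 + 2*p + 1
(2) = (-9.298656*u^3 - 1.854144*u^2 - 46.970928*u - 37.694642)/(0.373248*u^6 + 2.628288*u^5 + 4.458456*u^4 - 3.204071*u^3 - 6.81153*u^2 + 6.1347*u - 1.331)
(3) = 3*j^2 - 3
(4) = 2 - 42*d
(5) = -192.04353/(38.958219*g^3 - 115.840368*g^2 + 114.815232*g - 37.933056)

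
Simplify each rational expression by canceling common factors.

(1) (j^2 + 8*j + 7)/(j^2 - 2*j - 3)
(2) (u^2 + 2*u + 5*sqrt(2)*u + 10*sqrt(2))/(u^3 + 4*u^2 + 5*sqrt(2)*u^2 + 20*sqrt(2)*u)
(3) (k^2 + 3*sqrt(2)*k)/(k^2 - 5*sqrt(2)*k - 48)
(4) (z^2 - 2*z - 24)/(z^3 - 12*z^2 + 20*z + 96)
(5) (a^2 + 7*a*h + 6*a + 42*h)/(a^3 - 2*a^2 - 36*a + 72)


(1) = (j + 7)/(j - 3)
(2) = (u + 2)/(u^2 + 4*u)
(3) = k/(k - 8*sqrt(2))
(4) = (z + 4)/(z^2 - 6*z - 16)
(5) = (a + 7*h)/(a^2 - 8*a + 12)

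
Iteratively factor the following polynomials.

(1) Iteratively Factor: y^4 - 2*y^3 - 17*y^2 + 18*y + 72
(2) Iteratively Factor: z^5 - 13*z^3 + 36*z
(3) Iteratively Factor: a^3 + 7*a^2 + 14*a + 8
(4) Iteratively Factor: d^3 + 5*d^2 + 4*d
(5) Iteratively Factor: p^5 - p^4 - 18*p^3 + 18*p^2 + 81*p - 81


(1) = (y + 2)*(y^3 - 4*y^2 - 9*y + 36) = (y - 3)*(y + 2)*(y^2 - y - 12) = (y - 4)*(y - 3)*(y + 2)*(y + 3)
(2) = (z)*(z^4 - 13*z^2 + 36) = z*(z - 3)*(z^3 + 3*z^2 - 4*z - 12) = z*(z - 3)*(z + 2)*(z^2 + z - 6) = z*(z - 3)*(z - 2)*(z + 2)*(z + 3)
(3) = (a + 2)*(a^2 + 5*a + 4) = (a + 1)*(a + 2)*(a + 4)
(4) = (d + 1)*(d^2 + 4*d) = (d + 1)*(d + 4)*(d)
(5) = (p - 3)*(p^4 + 2*p^3 - 12*p^2 - 18*p + 27) = (p - 3)^2*(p^3 + 5*p^2 + 3*p - 9) = (p - 3)^2*(p + 3)*(p^2 + 2*p - 3) = (p - 3)^2*(p - 1)*(p + 3)*(p + 3)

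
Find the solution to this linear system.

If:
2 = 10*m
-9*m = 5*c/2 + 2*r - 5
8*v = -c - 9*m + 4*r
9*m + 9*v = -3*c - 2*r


Then:
c = 407/250
m = 1/5
r = -87/200
v = -323/500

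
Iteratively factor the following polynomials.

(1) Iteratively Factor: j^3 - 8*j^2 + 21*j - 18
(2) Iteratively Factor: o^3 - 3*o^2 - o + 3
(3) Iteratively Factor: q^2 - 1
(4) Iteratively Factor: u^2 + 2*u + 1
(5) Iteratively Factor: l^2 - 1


(1) = (j - 3)*(j^2 - 5*j + 6) = (j - 3)*(j - 2)*(j - 3)
(2) = (o - 1)*(o^2 - 2*o - 3) = (o - 3)*(o - 1)*(o + 1)
(3) = (q + 1)*(q - 1)
(4) = (u + 1)*(u + 1)
(5) = (l - 1)*(l + 1)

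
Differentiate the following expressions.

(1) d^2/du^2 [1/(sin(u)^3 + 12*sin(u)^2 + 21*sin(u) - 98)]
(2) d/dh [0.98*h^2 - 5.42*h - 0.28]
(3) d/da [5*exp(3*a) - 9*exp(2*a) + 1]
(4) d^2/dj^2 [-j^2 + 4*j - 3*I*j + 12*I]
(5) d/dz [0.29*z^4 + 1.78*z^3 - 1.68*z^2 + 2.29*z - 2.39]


(1) = 3*(-3*sin(u)^4 - 2*sin(u)^3 - 27*sin(u)^2 - 6*sin(u) + 22)/((sin(u) - 2)^3*(sin(u) + 7)^4)
(2) = 1.96*h - 5.42
(3) = (15*exp(a) - 18)*exp(2*a)
(4) = -2
(5) = 1.16*z^3 + 5.34*z^2 - 3.36*z + 2.29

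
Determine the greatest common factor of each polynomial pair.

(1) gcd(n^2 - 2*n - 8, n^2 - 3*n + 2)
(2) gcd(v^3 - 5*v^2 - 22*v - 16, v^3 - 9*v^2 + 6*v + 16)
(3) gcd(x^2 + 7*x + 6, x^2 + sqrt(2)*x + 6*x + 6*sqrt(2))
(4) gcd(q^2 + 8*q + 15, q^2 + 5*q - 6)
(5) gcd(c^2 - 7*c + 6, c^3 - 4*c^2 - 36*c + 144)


(1) = gcd((n - 4)*(n + 2), (n - 2)*(n - 1)) = 1
(2) = v^2 - 7*v - 8
(3) = gcd((x + 1)*(x + 6), (x + 6)*(x + sqrt(2))) = x + 6
(4) = gcd((q + 3)*(q + 5), (q - 1)*(q + 6)) = 1
(5) = gcd((c - 6)*(c - 1), (c - 6)*(c - 4)*(c + 6)) = c - 6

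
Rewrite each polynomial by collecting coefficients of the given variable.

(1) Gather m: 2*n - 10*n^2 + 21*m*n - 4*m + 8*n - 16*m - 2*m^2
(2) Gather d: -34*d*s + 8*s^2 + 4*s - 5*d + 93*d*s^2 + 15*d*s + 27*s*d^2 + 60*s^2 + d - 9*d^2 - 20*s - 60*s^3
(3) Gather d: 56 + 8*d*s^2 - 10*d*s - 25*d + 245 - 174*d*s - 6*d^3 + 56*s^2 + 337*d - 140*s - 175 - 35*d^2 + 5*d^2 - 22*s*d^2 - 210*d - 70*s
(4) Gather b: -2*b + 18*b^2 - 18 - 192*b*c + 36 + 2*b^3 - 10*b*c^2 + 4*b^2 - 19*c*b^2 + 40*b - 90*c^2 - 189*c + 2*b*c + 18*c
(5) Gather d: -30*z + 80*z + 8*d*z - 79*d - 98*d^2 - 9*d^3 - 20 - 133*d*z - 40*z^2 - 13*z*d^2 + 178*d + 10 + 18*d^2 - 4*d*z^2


(1) = -2*m^2 + m*(21*n - 20) - 10*n^2 + 10*n
(2) = d^2*(27*s - 9) + d*(93*s^2 - 19*s - 4) - 60*s^3 + 68*s^2 - 16*s
(3) = -6*d^3 + d^2*(-22*s - 30) + d*(8*s^2 - 184*s + 102) + 56*s^2 - 210*s + 126
(4) = 2*b^3 + b^2*(22 - 19*c) + b*(-10*c^2 - 190*c + 38) - 90*c^2 - 171*c + 18
(5) = -9*d^3 + d^2*(-13*z - 80) + d*(-4*z^2 - 125*z + 99) - 40*z^2 + 50*z - 10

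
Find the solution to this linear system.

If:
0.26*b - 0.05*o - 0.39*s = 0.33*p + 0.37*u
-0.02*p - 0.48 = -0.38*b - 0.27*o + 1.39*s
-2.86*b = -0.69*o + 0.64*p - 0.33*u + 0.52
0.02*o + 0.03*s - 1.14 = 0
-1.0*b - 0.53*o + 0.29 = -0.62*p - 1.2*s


Then:
b = 1.26
o = 44.53
p = 23.55
s = 8.31
u = -34.90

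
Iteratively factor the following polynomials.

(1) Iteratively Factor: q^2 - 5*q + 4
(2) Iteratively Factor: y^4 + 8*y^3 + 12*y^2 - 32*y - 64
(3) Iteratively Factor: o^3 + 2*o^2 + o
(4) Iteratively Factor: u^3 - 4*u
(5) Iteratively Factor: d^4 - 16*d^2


(1) = (q - 4)*(q - 1)
(2) = (y + 2)*(y^3 + 6*y^2 - 32) = (y + 2)*(y + 4)*(y^2 + 2*y - 8) = (y + 2)*(y + 4)^2*(y - 2)
(3) = (o + 1)*(o^2 + o) = (o + 1)^2*(o)
(4) = (u)*(u^2 - 4) = u*(u + 2)*(u - 2)
(5) = (d)*(d^3 - 16*d) = d^2*(d^2 - 16) = d^2*(d - 4)*(d + 4)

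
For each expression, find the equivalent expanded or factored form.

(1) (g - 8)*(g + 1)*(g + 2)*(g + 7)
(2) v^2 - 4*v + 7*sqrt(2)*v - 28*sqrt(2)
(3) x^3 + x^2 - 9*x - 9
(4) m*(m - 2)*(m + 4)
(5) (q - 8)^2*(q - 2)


(1) = g^4 + 2*g^3 - 57*g^2 - 170*g - 112
(2) = (v - 4)*(v + 7*sqrt(2))
(3) = (x - 3)*(x + 1)*(x + 3)
(4) = m^3 + 2*m^2 - 8*m
(5) = q^3 - 18*q^2 + 96*q - 128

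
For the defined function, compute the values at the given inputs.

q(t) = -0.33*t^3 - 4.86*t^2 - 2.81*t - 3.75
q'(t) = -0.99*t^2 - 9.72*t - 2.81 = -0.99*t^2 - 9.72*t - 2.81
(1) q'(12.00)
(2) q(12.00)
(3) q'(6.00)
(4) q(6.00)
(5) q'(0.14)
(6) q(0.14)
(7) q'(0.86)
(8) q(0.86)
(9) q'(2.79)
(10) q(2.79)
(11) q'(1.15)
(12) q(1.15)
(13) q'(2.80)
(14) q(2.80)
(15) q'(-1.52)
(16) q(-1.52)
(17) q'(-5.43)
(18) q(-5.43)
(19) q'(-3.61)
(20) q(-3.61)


(1) = -262.01
(2) = -1307.55
(3) = -96.77
(4) = -266.85
(5) = -4.19
(6) = -4.24
(7) = -11.90
(8) = -9.97
(9) = -37.64
(10) = -56.59
(11) = -15.30
(12) = -13.91
(13) = -37.79
(14) = -56.96
(15) = 9.68
(16) = -9.55
(17) = 20.78
(18) = -78.95
(19) = 19.38
(20) = -41.42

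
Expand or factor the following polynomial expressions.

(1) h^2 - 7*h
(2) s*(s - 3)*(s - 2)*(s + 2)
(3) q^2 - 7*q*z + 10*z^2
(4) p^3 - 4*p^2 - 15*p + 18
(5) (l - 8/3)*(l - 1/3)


(1) = h*(h - 7)
(2) = s^4 - 3*s^3 - 4*s^2 + 12*s
(3) = (q - 5*z)*(q - 2*z)
(4) = (p - 6)*(p - 1)*(p + 3)
(5) = l^2 - 3*l + 8/9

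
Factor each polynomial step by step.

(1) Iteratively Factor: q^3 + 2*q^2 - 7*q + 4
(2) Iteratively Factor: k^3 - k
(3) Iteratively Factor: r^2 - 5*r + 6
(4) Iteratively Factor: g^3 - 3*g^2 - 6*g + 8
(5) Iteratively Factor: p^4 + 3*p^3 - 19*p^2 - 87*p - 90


(1) = (q - 1)*(q^2 + 3*q - 4) = (q - 1)^2*(q + 4)
(2) = (k - 1)*(k^2 + k) = (k - 1)*(k + 1)*(k)
(3) = (r - 3)*(r - 2)
(4) = (g - 1)*(g^2 - 2*g - 8) = (g - 4)*(g - 1)*(g + 2)
(5) = (p + 3)*(p^3 - 19*p - 30) = (p + 3)^2*(p^2 - 3*p - 10) = (p - 5)*(p + 3)^2*(p + 2)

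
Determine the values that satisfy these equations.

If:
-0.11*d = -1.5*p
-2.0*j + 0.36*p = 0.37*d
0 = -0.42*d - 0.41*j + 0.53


Then:
d = 1.52
j = -0.26
p = 0.11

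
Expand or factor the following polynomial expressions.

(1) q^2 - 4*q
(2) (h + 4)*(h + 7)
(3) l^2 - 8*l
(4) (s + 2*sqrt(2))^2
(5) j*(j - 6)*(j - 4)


(1) = q*(q - 4)
(2) = h^2 + 11*h + 28
(3) = l*(l - 8)
(4) = s^2 + 4*sqrt(2)*s + 8
(5) = j^3 - 10*j^2 + 24*j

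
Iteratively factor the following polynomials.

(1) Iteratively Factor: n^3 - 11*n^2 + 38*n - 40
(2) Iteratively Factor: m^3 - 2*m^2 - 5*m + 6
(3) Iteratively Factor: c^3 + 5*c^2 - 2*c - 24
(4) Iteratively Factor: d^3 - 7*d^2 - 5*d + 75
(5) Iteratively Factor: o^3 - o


(1) = (n - 2)*(n^2 - 9*n + 20) = (n - 4)*(n - 2)*(n - 5)
(2) = (m + 2)*(m^2 - 4*m + 3) = (m - 3)*(m + 2)*(m - 1)
(3) = (c + 4)*(c^2 + c - 6) = (c - 2)*(c + 4)*(c + 3)
(4) = (d + 3)*(d^2 - 10*d + 25) = (d - 5)*(d + 3)*(d - 5)
(5) = (o)*(o^2 - 1) = o*(o - 1)*(o + 1)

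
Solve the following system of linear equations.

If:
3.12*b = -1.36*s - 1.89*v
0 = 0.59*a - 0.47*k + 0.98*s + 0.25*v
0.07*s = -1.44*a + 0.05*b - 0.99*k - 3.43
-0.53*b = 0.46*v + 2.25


Then:
a = -0.690915780432366*v - 9.10558671998376
b = -0.867924528301887*v - 4.24528301886792
k = 0.918609536165393*v + 8.87680628031226
s = 0.601415094339623*v + 9.73917869034406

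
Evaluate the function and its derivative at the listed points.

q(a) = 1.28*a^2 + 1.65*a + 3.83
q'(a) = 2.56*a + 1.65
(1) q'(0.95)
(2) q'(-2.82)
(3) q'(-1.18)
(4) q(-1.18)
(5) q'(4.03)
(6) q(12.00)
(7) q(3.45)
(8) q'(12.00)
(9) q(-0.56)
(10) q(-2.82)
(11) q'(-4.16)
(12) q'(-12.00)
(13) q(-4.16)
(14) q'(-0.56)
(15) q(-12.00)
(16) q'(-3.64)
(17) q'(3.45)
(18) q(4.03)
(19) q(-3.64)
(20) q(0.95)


(1) = 4.08
(2) = -5.57
(3) = -1.37
(4) = 3.67
(5) = 11.97
(6) = 207.95
(7) = 24.76
(8) = 32.37
(9) = 3.31
(10) = 9.36
(11) = -9.00
(12) = -29.07
(13) = 19.12
(14) = 0.22
(15) = 168.35
(16) = -7.67
(17) = 10.48
(18) = 31.27
(19) = 14.78
(20) = 6.55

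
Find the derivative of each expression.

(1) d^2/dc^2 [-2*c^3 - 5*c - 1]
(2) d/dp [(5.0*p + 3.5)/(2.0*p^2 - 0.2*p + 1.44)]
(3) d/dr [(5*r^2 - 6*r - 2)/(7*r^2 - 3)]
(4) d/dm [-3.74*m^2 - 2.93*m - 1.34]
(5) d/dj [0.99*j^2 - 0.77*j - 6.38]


(1) = -12*c
(2) = (-10.0*p^2 - 14.0*p + 7.9)/(4.0*p^4 - 0.8*p^3 + 5.8*p^2 - 0.576*p + 2.0736)
(3) = 2*(21*r^2 - r + 9)/(49*r^4 - 42*r^2 + 9)
(4) = -7.48*m - 2.93
(5) = 1.98*j - 0.77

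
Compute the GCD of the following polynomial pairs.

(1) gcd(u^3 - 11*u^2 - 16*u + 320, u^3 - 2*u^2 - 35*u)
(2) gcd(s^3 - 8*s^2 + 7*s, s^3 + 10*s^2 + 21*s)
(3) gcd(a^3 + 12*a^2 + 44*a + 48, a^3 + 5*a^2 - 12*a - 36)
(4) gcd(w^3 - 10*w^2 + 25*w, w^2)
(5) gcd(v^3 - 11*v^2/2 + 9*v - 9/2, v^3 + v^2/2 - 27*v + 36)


(1) = u + 5
(2) = s
(3) = gcd((a + 2)*(a + 4)*(a + 6), (a - 3)*(a + 2)*(a + 6)) = a^2 + 8*a + 12
(4) = w
(5) = v - 3/2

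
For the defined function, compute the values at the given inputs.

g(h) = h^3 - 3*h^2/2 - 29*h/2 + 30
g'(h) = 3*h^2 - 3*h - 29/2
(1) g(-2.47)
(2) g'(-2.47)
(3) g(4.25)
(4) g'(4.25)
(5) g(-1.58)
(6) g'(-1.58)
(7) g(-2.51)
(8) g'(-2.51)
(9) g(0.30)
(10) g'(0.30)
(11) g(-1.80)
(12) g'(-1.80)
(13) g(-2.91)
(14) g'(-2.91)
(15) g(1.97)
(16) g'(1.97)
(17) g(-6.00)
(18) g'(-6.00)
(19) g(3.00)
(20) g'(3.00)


(1) = 41.59
(2) = 11.21
(3) = 18.05
(4) = 26.94
(5) = 45.22
(6) = -2.27
(7) = 41.13
(8) = 11.93
(9) = 25.54
(10) = -15.13
(11) = 45.41
(12) = 0.62
(13) = 34.85
(14) = 19.63
(15) = 3.26
(16) = -8.77
(17) = -153.00
(18) = 111.50
(19) = 0.00
(20) = 3.50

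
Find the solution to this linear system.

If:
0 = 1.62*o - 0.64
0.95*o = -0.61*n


Then:
n = -0.62
o = 0.40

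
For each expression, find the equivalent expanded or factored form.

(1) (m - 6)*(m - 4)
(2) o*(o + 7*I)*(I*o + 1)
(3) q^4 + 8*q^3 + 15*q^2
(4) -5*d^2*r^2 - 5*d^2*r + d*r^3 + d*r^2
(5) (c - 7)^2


(1) = m^2 - 10*m + 24
(2) = I*o^3 - 6*o^2 + 7*I*o
(3) = q^2*(q + 3)*(q + 5)
(4) = r*(-5*d + r)*(d*r + d)
(5) = c^2 - 14*c + 49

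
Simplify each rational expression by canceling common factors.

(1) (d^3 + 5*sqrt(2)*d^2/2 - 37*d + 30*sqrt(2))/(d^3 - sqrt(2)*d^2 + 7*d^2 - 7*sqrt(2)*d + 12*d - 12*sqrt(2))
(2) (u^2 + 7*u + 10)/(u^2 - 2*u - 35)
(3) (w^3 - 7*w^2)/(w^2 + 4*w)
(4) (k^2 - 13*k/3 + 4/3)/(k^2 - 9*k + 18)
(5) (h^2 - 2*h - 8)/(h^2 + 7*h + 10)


(1) = (2*d^2 + 7*sqrt(2)*d - 60)/(2*d^2 + 14*d + 24)
(2) = (u + 2)/(u - 7)
(3) = (w^2 - 7*w)/(w + 4)
(4) = (3*k^2 - 13*k + 4)/(3*k^2 - 27*k + 54)
(5) = (h - 4)/(h + 5)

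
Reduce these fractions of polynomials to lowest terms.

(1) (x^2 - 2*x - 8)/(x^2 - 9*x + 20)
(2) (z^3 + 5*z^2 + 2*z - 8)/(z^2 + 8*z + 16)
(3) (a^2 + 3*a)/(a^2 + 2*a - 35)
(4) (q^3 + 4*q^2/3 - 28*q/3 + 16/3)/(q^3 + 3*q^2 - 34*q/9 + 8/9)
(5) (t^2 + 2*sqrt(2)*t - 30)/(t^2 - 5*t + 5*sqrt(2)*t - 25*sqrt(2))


(1) = (x + 2)/(x - 5)
(2) = (z^2 + z - 2)/(z + 4)
(3) = (a^2 + 3*a)/(a^2 + 2*a - 35)
(4) = (3*q - 6)/(3*q - 1)
(5) = (t - 3*sqrt(2))/(t - 5)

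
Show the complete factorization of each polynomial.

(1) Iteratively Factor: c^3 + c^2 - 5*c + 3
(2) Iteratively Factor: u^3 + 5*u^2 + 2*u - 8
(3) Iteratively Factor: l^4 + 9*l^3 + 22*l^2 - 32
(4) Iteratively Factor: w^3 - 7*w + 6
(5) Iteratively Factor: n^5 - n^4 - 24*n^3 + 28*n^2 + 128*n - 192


(1) = (c - 1)*(c^2 + 2*c - 3) = (c - 1)*(c + 3)*(c - 1)
(2) = (u - 1)*(u^2 + 6*u + 8) = (u - 1)*(u + 2)*(u + 4)
(3) = (l + 4)*(l^3 + 5*l^2 + 2*l - 8) = (l - 1)*(l + 4)*(l^2 + 6*l + 8) = (l - 1)*(l + 4)^2*(l + 2)
(4) = (w + 3)*(w^2 - 3*w + 2) = (w - 2)*(w + 3)*(w - 1)
(5) = (n - 2)*(n^4 + n^3 - 22*n^2 - 16*n + 96) = (n - 2)*(n + 3)*(n^3 - 2*n^2 - 16*n + 32) = (n - 4)*(n - 2)*(n + 3)*(n^2 + 2*n - 8) = (n - 4)*(n - 2)^2*(n + 3)*(n + 4)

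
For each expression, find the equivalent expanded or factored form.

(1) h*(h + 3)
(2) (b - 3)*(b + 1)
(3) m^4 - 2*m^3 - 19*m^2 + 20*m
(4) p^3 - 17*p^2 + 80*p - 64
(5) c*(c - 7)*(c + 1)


(1) = h^2 + 3*h
(2) = b^2 - 2*b - 3
(3) = m*(m - 5)*(m - 1)*(m + 4)
(4) = (p - 8)^2*(p - 1)
(5) = c^3 - 6*c^2 - 7*c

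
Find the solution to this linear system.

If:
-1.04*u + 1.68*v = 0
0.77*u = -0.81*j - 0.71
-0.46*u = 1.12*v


Then:
j = -0.88
u = 0.00
v = 0.00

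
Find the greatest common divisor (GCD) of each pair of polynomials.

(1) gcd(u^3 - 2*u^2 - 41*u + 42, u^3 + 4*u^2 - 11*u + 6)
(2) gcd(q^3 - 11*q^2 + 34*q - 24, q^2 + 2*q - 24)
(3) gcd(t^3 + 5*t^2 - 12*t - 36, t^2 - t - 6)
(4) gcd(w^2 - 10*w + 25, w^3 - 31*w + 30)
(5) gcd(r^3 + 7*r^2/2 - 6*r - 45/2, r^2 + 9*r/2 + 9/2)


(1) = u^2 + 5*u - 6
(2) = gcd((q - 6)*(q - 4)*(q - 1), (q - 4)*(q + 6)) = q - 4
(3) = gcd((t - 3)*(t + 2)*(t + 6), (t - 3)*(t + 2)) = t^2 - t - 6
(4) = w - 5
(5) = r + 3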